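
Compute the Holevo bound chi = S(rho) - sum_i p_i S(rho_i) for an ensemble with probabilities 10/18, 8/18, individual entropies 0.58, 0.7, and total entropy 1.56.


chi = S(rho) - sum_i p_i * S(rho_i)
Weighted entropy = 10/18 * 0.58 + 8/18 * 0.7
= 0.6333
chi = 1.56 - 0.6333
= 0.9267

0.9267


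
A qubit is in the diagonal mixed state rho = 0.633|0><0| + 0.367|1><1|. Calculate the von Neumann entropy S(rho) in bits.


S = -p*log2(p) - (1-p)*log2(1-p)
p = 0.6330, 1-p = 0.3670
= -0.6330 * log2(0.6330) - 0.3670 * log2(0.3670)
= -(-0.4176) - (-0.5307)
= 0.9483

0.9483


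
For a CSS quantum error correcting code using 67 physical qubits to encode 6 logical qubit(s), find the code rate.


Code rate R = k/n
= 6/67
= 0.0896

0.0896


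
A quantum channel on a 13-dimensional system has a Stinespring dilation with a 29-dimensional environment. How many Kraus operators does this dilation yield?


Tracing out the environment in an orthonormal basis {|i>_E} gives Kraus operators K_i = <i|_E U |0>_E.
Number of Kraus operators = dim(H_env) = d_env
= 29

29


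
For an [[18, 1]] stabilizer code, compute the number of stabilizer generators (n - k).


For an [[n,k]] stabilizer code:
Number of stabilizer generators = n - k
= 18 - 1
= 17

17


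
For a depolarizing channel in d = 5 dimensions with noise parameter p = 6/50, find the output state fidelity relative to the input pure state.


F = (1-p) + p/d
= (1 - 0.1200) + 0.1200/5
= 0.8800 + 0.0240
= 0.9040

0.9040


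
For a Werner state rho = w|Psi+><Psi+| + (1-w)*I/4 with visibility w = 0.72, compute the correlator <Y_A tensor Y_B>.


|Psi+> = (|01> + |10>)/sqrt(2)
For the pure Bell state, <Y_A Y_B> = +1 (Bell-state Pauli correlator).
The maximally-mixed part I/4 has tr(I/4 * P tensor P) = 0 for any traceless Pauli P.
So <Y_A Y_B>_rho = w * (+1) + (1 - w) * 0
= 0.72 * (+1)
= 0.7200

0.7200


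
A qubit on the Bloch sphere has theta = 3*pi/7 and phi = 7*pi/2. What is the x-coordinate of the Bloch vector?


theta = 1.3464, phi = 10.9956
r_x = sin(theta)*cos(phi) = 0.9749 * 0.0000
r_x = 0.0000

0.0000


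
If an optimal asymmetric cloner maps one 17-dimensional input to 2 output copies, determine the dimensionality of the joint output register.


Output space = H^(tensor 2) where dim(H) = 17
dim = 17^2
= 289

289


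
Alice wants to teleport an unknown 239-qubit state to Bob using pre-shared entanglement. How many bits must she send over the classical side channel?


Quantum teleportation requires 2 classical bits per qubit teleported.
239 qubit(s) -> 2 * 239 = 478 classical bits

478


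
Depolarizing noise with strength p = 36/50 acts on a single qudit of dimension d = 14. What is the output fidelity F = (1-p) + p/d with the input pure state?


F = (1-p) + p/d
= (1 - 0.7200) + 0.7200/14
= 0.2800 + 0.0514
= 0.3314

0.3314


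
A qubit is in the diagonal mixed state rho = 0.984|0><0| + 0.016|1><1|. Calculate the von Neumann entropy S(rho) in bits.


S = -p*log2(p) - (1-p)*log2(1-p)
p = 0.9840, 1-p = 0.0160
= -0.9840 * log2(0.9840) - 0.0160 * log2(0.0160)
= -(-0.0229) - (-0.0955)
= 0.1184

0.1184


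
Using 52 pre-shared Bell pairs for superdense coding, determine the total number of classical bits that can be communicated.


Superdense coding allows 2 classical bits per shared entangled pair.
52 pair(s) -> 2 * 52 = 104 classical bits

104


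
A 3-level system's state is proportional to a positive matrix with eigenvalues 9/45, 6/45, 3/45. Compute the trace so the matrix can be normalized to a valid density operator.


tr(M) = sum of eigenvalues
= 9/45 + 6/45 + 3/45
= 18/45
= 0.4000

0.4000


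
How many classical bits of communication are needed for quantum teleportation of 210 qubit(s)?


Quantum teleportation requires 2 classical bits per qubit teleported.
210 qubit(s) -> 2 * 210 = 420 classical bits

420


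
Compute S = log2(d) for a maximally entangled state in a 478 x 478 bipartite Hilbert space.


For a maximally entangled state in d x d:
S = log2(d) = log2(478)
= 8.9009

8.9009


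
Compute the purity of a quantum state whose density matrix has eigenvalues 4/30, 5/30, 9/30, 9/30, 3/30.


tr(rho^2) = sum of eigenvalues squared
= (4/30)^2 + (5/30)^2 + (9/30)^2 + (9/30)^2 + (3/30)^2
= (16 + 25 + 81 + 81 + 9) / 900
= 212/900
= 0.2356

0.2356


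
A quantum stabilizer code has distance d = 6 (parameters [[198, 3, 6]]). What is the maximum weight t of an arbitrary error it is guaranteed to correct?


Code parameters: [[198, 3, 6]], distance d = 6.
Number of correctable errors = floor((d-1)/2)
= floor((6 - 1)/2)
= floor(5/2)
= 2

2


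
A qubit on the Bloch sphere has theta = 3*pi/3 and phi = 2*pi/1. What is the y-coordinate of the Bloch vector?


theta = 3.1416, phi = 6.2832
r_y = sin(theta)*sin(phi) = 0.0000 * 0.0000
r_y = 0.0000

0.0000


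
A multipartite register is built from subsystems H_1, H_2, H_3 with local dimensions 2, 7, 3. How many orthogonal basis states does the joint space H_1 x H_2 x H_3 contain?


dim(H_1 x H_2 x H_3) = 2 * 7 * 3
= 14 * 3
= 42

42


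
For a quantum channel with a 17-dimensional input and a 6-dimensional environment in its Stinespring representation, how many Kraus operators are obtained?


Tracing out the environment in an orthonormal basis {|i>_E} gives Kraus operators K_i = <i|_E U |0>_E.
Number of Kraus operators = dim(H_env) = d_env
= 6

6


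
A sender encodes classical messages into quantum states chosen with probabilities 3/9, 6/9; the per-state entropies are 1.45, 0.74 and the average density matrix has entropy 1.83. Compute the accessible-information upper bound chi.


chi = S(rho) - sum_i p_i * S(rho_i)
Weighted entropy = 3/9 * 1.45 + 6/9 * 0.74
= 0.9767
chi = 1.83 - 0.9767
= 0.8533

0.8533


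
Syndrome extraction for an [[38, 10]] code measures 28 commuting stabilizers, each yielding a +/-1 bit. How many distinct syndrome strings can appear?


Each stabilizer generator gives a binary (+1 or -1) measurement outcome.
With 28 independent generators:
Total syndromes = 2^28
= 268435456

268435456


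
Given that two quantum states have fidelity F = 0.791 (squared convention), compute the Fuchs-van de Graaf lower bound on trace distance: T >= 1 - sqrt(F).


Fuchs-van de Graaf (squared-fidelity convention): 1 - sqrt(F) <= T <= sqrt(1 - F).
Lower bound: T >= 1 - sqrt(F)
sqrt(F) = sqrt(0.791) = 0.8894
T >= 1 - 0.8894
T >= 0.1106

0.1106


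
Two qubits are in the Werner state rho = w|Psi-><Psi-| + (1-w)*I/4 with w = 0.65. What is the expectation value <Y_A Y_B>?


|Psi-> = (|01> - |10>)/sqrt(2)
For the pure Bell state, <Y_A Y_B> = -1 (Bell-state Pauli correlator).
The maximally-mixed part I/4 has tr(I/4 * P tensor P) = 0 for any traceless Pauli P.
So <Y_A Y_B>_rho = w * (-1) + (1 - w) * 0
= 0.65 * (-1)
= -0.6500

-0.6500


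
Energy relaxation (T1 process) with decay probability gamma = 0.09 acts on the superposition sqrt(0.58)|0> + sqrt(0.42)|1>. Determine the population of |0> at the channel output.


For amplitude damping with parameter gamma on state sqrt(a)|0> + sqrt(b)|1>:
alpha^2 = 0.58, beta^2 = 0.42
P(|0>) = alpha^2 + gamma * beta^2
= 0.58 + 0.09 * 0.42
= 0.58 + 0.0378
= 0.6178

0.6178


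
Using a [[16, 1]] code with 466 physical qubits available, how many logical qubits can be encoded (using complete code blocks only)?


Each code block uses 16 physical qubits for 1 logical qubit(s).
Number of complete blocks = floor(466 / 16) = 29
Logical qubits = 29 * 1
= 29

29


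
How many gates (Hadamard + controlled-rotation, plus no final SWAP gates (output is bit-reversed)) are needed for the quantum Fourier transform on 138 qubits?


Hadamard gates: 138
Controlled rotations: n*(n-1)/2 = 138*137/2 = 9453
SWAP gates: 0 (omitted)
Total = 138 + 9453
= 9591

9591


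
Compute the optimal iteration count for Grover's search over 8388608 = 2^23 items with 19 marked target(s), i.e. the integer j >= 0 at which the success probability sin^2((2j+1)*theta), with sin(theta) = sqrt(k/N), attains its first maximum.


After j Grover iterations the success probability is P(j) = sin^2((2j+1)*theta), where sin(theta) = sqrt(k/N).
N = 2^23 = 8388608, k = 19
sin(theta) = sqrt(k/N) = 0.001504983887
theta = arcsin(sqrt(k/N)) = 0.001504984456 rad
P(j) reaches its first maximum when (2j+1)*theta is as close as possible to pi/2, i.e. j = round(pi/(4*theta) - 1/2).
pi/(4*theta) - 1/2 = 521.3646
(For comparison, the common estimate pi/4 * sqrt(N/k) = 521.8648; the exact maximiser is used here.)
Optimal iterations = 521

521


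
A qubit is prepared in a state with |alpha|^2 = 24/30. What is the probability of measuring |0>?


|alpha|^2 = 24/30 = 0.8000
|beta|^2 = 1 - 24/30 = 6/30 = 0.2000
P(|0>) = |alpha|^2 = 0.8000

0.8000


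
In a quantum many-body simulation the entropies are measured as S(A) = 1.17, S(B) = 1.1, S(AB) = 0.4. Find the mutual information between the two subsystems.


I(A:B) = S(A) + S(B) - S(AB)
= 1.17 + 1.1 - 0.4
= 1.8700

1.8700


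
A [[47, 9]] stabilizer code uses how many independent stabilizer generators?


For an [[n,k]] stabilizer code:
Number of stabilizer generators = n - k
= 47 - 9
= 38

38


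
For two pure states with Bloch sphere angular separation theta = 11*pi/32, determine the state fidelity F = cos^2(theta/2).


For states separated by angle theta on Bloch sphere:
F = cos^2(theta/2)
theta = 11*pi/32 = 1.0799
theta/2 = 0.5400
cos(theta/2) = 0.8577
F = 0.7357

0.7357


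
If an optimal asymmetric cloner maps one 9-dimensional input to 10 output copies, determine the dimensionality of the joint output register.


Output space = H^(tensor 10) where dim(H) = 9
dim = 9^10
= 81 (after 2 factors)
= 729 (after 3 factors)
= 6561 (after 4 factors)
= 59049 (after 5 factors)
= 531441 (after 6 factors)
= 4782969 (after 7 factors)
= 43046721 (after 8 factors)
= 387420489 (after 9 factors)
= 3486784401 (after 10 factors)
= 3486784401

3486784401


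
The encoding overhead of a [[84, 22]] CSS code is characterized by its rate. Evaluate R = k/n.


Code rate R = k/n
= 22/84
= 0.2619

0.2619


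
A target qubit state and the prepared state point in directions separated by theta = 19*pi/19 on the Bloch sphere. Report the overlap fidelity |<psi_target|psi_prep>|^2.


For states separated by angle theta on Bloch sphere:
F = cos^2(theta/2)
theta = 19*pi/19 = 3.1416
theta/2 = 1.5708
cos(theta/2) = 0.0000
F = 0.0000

0.0000


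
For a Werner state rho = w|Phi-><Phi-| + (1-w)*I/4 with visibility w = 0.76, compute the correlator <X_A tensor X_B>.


|Phi-> = (|00> - |11>)/sqrt(2)
For the pure Bell state, <X_A X_B> = -1 (Bell-state Pauli correlator).
The maximally-mixed part I/4 has tr(I/4 * P tensor P) = 0 for any traceless Pauli P.
So <X_A X_B>_rho = w * (-1) + (1 - w) * 0
= 0.76 * (-1)
= -0.7600

-0.7600


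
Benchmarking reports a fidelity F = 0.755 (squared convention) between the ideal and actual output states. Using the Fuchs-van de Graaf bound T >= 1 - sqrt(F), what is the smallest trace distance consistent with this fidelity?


Fuchs-van de Graaf (squared-fidelity convention): 1 - sqrt(F) <= T <= sqrt(1 - F).
Lower bound: T >= 1 - sqrt(F)
sqrt(F) = sqrt(0.755) = 0.8689
T >= 1 - 0.8689
T >= 0.1311

0.1311


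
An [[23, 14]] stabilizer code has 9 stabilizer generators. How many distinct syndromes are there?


Each stabilizer generator gives a binary (+1 or -1) measurement outcome.
With 9 independent generators:
Total syndromes = 2^9
= 512

512


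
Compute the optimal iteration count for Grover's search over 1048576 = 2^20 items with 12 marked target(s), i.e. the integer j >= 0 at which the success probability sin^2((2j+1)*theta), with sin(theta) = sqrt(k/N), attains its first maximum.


After j Grover iterations the success probability is P(j) = sin^2((2j+1)*theta), where sin(theta) = sqrt(k/N).
N = 2^20 = 1048576, k = 12
sin(theta) = sqrt(k/N) = 0.003382911734
theta = arcsin(sqrt(k/N)) = 0.003382918186 rad
P(j) reaches its first maximum when (2j+1)*theta is as close as possible to pi/2, i.e. j = round(pi/(4*theta) - 1/2).
pi/(4*theta) - 1/2 = 231.6659
(For comparison, the common estimate pi/4 * sqrt(N/k) = 232.1663; the exact maximiser is used here.)
Optimal iterations = 232

232


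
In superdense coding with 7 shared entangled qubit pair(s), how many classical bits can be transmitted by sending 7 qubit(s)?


Superdense coding allows 2 classical bits per shared entangled pair.
7 pair(s) -> 2 * 7 = 14 classical bits

14


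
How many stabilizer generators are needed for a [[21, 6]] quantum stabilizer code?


For an [[n,k]] stabilizer code:
Number of stabilizer generators = n - k
= 21 - 6
= 15

15


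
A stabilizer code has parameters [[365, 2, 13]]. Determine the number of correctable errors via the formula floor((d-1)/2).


Code parameters: [[365, 2, 13]], distance d = 13.
Number of correctable errors = floor((d-1)/2)
= floor((13 - 1)/2)
= floor(12/2)
= 6

6


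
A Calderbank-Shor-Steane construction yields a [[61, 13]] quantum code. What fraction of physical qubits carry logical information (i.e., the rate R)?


Code rate R = k/n
= 13/61
= 0.2131

0.2131


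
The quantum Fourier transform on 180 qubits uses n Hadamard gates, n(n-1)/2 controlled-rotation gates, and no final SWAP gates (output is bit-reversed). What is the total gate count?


Hadamard gates: 180
Controlled rotations: n*(n-1)/2 = 180*179/2 = 16110
SWAP gates: 0 (omitted)
Total = 180 + 16110
= 16290

16290


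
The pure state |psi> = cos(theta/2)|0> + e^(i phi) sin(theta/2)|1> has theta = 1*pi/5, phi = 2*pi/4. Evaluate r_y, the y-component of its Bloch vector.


theta = 0.6283, phi = 1.5708
r_y = sin(theta)*sin(phi) = 0.5878 * 1.0000
r_y = 0.5878

0.5878


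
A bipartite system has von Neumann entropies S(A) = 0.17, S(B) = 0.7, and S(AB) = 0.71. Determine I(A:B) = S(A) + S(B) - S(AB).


I(A:B) = S(A) + S(B) - S(AB)
= 0.17 + 0.7 - 0.71
= 0.1600

0.1600


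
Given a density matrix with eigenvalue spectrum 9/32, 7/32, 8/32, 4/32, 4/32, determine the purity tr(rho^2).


tr(rho^2) = sum of eigenvalues squared
= (9/32)^2 + (7/32)^2 + (8/32)^2 + (4/32)^2 + (4/32)^2
= (81 + 49 + 64 + 16 + 16) / 1024
= 226/1024
= 0.2207

0.2207


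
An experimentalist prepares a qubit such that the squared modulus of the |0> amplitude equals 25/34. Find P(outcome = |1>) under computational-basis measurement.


|alpha|^2 = 25/34 = 0.7353
|beta|^2 = 1 - 25/34 = 9/34 = 0.2647
P(|1>) = |beta|^2 = 0.2647

0.2647


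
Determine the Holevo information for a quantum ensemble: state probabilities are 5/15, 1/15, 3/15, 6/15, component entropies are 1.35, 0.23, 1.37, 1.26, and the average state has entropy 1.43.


chi = S(rho) - sum_i p_i * S(rho_i)
Weighted entropy = 5/15 * 1.35 + 1/15 * 0.23 + 3/15 * 1.37 + 6/15 * 1.26
= 1.2433
chi = 1.43 - 1.2433
= 0.1867

0.1867


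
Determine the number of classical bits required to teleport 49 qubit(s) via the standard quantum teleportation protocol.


Quantum teleportation requires 2 classical bits per qubit teleported.
49 qubit(s) -> 2 * 49 = 98 classical bits

98


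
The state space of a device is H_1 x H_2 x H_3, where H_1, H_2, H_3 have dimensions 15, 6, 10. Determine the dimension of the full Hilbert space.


dim(H_1 x H_2 x H_3) = 15 * 6 * 10
= 90 * 10
= 900

900


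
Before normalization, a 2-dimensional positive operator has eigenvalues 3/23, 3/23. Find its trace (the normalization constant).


tr(M) = sum of eigenvalues
= 3/23 + 3/23
= 6/23
= 0.2609

0.2609


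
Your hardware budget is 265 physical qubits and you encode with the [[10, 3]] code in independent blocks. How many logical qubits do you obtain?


Each code block uses 10 physical qubits for 3 logical qubit(s).
Number of complete blocks = floor(265 / 10) = 26
Logical qubits = 26 * 3
= 78

78


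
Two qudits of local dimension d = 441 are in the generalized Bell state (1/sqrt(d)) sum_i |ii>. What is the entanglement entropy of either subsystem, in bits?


For a maximally entangled state in d x d:
S = log2(d) = log2(441)
= 8.7846

8.7846


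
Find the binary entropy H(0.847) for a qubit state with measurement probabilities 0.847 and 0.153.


S = -p*log2(p) - (1-p)*log2(1-p)
p = 0.8470, 1-p = 0.1530
= -0.8470 * log2(0.8470) - 0.1530 * log2(0.1530)
= -(-0.2029) - (-0.4144)
= 0.6173

0.6173


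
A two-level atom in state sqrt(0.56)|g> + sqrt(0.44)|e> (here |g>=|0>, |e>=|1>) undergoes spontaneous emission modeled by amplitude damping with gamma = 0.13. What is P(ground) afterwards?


For amplitude damping with parameter gamma on state sqrt(a)|0> + sqrt(b)|1>:
alpha^2 = 0.56, beta^2 = 0.44
P(|0>) = alpha^2 + gamma * beta^2
= 0.56 + 0.13 * 0.44
= 0.56 + 0.0572
= 0.6172

0.6172


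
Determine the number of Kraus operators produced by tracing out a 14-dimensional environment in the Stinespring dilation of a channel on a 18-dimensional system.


Tracing out the environment in an orthonormal basis {|i>_E} gives Kraus operators K_i = <i|_E U |0>_E.
Number of Kraus operators = dim(H_env) = d_env
= 14

14


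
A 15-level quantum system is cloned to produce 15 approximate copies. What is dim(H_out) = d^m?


Output space = H^(tensor 15) where dim(H) = 15
dim = 15^15
= 225 (after 2 factors)
= 3375 (after 3 factors)
= 50625 (after 4 factors)
= 759375 (after 5 factors)
= 11390625 (after 6 factors)
= 170859375 (after 7 factors)
= 2562890625 (after 8 factors)
= 38443359375 (after 9 factors)
= 576650390625 (after 10 factors)
= 8649755859375 (after 11 factors)
= 129746337890625 (after 12 factors)
= 1946195068359375 (after 13 factors)
= 29192926025390625 (after 14 factors)
= 437893890380859375 (after 15 factors)
= 437893890380859375

437893890380859375


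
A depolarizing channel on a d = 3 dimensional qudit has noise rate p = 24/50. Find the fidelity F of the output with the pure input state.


F = (1-p) + p/d
= (1 - 0.4800) + 0.4800/3
= 0.5200 + 0.1600
= 0.6800

0.6800


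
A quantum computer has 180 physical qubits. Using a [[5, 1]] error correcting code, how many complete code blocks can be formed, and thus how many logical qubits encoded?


Each code block uses 5 physical qubits for 1 logical qubit(s).
Number of complete blocks = floor(180 / 5) = 36
Logical qubits = 36 * 1
= 36

36


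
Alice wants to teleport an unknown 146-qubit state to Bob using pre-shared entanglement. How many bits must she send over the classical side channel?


Quantum teleportation requires 2 classical bits per qubit teleported.
146 qubit(s) -> 2 * 146 = 292 classical bits

292


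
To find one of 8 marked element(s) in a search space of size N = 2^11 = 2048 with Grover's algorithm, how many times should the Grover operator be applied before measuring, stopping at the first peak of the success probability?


After j Grover iterations the success probability is P(j) = sin^2((2j+1)*theta), where sin(theta) = sqrt(k/N).
N = 2^11 = 2048, k = 8
sin(theta) = sqrt(k/N) = 0.0625
theta = arcsin(sqrt(k/N)) = 0.0625407618 rad
P(j) reaches its first maximum when (2j+1)*theta is as close as possible to pi/2, i.e. j = round(pi/(4*theta) - 1/2).
pi/(4*theta) - 1/2 = 12.0582
(For comparison, the common estimate pi/4 * sqrt(N/k) = 12.5664; the exact maximiser is used here.)
Optimal iterations = 12

12


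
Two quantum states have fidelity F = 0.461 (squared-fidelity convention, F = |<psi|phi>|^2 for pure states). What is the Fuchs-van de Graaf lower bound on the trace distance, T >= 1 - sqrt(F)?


Fuchs-van de Graaf (squared-fidelity convention): 1 - sqrt(F) <= T <= sqrt(1 - F).
Lower bound: T >= 1 - sqrt(F)
sqrt(F) = sqrt(0.461) = 0.6790
T >= 1 - 0.6790
T >= 0.3210

0.3210


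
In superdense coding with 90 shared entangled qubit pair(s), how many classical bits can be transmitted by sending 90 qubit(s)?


Superdense coding allows 2 classical bits per shared entangled pair.
90 pair(s) -> 2 * 90 = 180 classical bits

180


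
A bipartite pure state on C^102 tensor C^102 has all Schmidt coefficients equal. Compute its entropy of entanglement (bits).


For a maximally entangled state in d x d:
S = log2(d) = log2(102)
= 6.6724

6.6724


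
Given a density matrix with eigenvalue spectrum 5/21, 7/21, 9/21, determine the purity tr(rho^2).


tr(rho^2) = sum of eigenvalues squared
= (5/21)^2 + (7/21)^2 + (9/21)^2
= (25 + 49 + 81) / 441
= 155/441
= 0.3515

0.3515


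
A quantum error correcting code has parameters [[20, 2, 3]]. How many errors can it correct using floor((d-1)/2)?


Code parameters: [[20, 2, 3]], distance d = 3.
Number of correctable errors = floor((d-1)/2)
= floor((3 - 1)/2)
= floor(2/2)
= 1

1


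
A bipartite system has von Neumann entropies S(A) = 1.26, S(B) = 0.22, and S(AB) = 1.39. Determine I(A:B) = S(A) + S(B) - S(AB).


I(A:B) = S(A) + S(B) - S(AB)
= 1.26 + 0.22 - 1.39
= 0.0900

0.0900


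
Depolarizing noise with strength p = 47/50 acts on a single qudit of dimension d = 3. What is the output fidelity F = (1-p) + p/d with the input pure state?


F = (1-p) + p/d
= (1 - 0.9400) + 0.9400/3
= 0.0600 + 0.3133
= 0.3733

0.3733


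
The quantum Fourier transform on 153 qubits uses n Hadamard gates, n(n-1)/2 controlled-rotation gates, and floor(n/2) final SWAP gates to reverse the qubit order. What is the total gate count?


Hadamard gates: 153
Controlled rotations: n*(n-1)/2 = 153*152/2 = 11628
SWAP gates: floor(n/2) = floor(153/2) = 76
Total = 153 + 11628 + 76
= 11857

11857


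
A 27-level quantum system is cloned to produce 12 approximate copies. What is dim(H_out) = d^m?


Output space = H^(tensor 12) where dim(H) = 27
dim = 27^12
= 729 (after 2 factors)
= 19683 (after 3 factors)
= 531441 (after 4 factors)
= 14348907 (after 5 factors)
= 387420489 (after 6 factors)
= 10460353203 (after 7 factors)
= 282429536481 (after 8 factors)
= 7625597484987 (after 9 factors)
= 205891132094649 (after 10 factors)
= 5559060566555523 (after 11 factors)
= 150094635296999121 (after 12 factors)
= 150094635296999121

150094635296999121


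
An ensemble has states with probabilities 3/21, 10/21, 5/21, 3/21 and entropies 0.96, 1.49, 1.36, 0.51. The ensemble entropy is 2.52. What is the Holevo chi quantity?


chi = S(rho) - sum_i p_i * S(rho_i)
Weighted entropy = 3/21 * 0.96 + 10/21 * 1.49 + 5/21 * 1.36 + 3/21 * 0.51
= 1.2433
chi = 2.52 - 1.2433
= 1.2767

1.2767


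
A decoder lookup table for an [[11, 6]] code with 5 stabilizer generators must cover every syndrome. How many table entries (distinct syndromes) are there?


Each stabilizer generator gives a binary (+1 or -1) measurement outcome.
With 5 independent generators:
Total syndromes = 2^5
= 32

32


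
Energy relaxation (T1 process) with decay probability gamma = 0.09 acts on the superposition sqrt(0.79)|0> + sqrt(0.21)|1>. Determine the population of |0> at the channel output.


For amplitude damping with parameter gamma on state sqrt(a)|0> + sqrt(b)|1>:
alpha^2 = 0.79, beta^2 = 0.21
P(|0>) = alpha^2 + gamma * beta^2
= 0.79 + 0.09 * 0.21
= 0.79 + 0.0189
= 0.8089

0.8089


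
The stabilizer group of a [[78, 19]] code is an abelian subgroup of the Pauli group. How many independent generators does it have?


For an [[n,k]] stabilizer code:
Number of stabilizer generators = n - k
= 78 - 19
= 59

59


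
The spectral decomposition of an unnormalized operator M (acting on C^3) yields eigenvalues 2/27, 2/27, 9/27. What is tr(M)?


tr(M) = sum of eigenvalues
= 2/27 + 2/27 + 9/27
= 13/27
= 0.4815

0.4815


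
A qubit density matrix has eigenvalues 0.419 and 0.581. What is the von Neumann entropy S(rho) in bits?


S = -p*log2(p) - (1-p)*log2(1-p)
p = 0.4190, 1-p = 0.5810
= -0.4190 * log2(0.4190) - 0.5810 * log2(0.5810)
= -(-0.5258) - (-0.4551)
= 0.9810

0.9810


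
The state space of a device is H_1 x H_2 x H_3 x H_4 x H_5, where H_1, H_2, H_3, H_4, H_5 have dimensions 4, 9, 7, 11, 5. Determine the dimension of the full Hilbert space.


dim(H_1 x H_2 x H_3 x H_4 x H_5) = 4 * 9 * 7 * 11 * 5
= 36 * 7 * 11 * 5
= 252 * 11 * 5
= 2772 * 5
= 13860

13860


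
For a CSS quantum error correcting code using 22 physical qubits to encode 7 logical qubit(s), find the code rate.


Code rate R = k/n
= 7/22
= 0.3182

0.3182


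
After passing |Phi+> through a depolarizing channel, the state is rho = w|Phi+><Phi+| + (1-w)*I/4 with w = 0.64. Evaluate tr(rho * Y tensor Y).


|Phi+> = (|00> + |11>)/sqrt(2)
For the pure Bell state, <Y_A Y_B> = -1 (Bell-state Pauli correlator).
The maximally-mixed part I/4 has tr(I/4 * P tensor P) = 0 for any traceless Pauli P.
So <Y_A Y_B>_rho = w * (-1) + (1 - w) * 0
= 0.64 * (-1)
= -0.6400

-0.6400


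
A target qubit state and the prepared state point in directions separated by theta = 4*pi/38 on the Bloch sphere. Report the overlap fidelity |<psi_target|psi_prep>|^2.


For states separated by angle theta on Bloch sphere:
F = cos^2(theta/2)
theta = 4*pi/38 = 0.3307
theta/2 = 0.1653
cos(theta/2) = 0.9864
F = 0.9729

0.9729


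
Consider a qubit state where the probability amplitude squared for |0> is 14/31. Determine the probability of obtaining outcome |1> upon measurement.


|alpha|^2 = 14/31 = 0.4516
|beta|^2 = 1 - 14/31 = 17/31 = 0.5484
P(|1>) = |beta|^2 = 0.5484

0.5484


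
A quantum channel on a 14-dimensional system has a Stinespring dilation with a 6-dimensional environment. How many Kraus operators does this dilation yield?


Tracing out the environment in an orthonormal basis {|i>_E} gives Kraus operators K_i = <i|_E U |0>_E.
Number of Kraus operators = dim(H_env) = d_env
= 6

6


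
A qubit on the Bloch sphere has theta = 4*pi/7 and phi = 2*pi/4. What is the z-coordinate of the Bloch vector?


theta = 1.7952, phi = 1.5708
r_z = cos(theta) = -0.2225

-0.2225


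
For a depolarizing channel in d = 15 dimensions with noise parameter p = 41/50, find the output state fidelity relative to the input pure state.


F = (1-p) + p/d
= (1 - 0.8200) + 0.8200/15
= 0.1800 + 0.0547
= 0.2347

0.2347


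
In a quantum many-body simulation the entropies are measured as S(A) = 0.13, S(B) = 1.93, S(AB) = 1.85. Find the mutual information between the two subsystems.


I(A:B) = S(A) + S(B) - S(AB)
= 0.13 + 1.93 - 1.85
= 0.2100

0.2100


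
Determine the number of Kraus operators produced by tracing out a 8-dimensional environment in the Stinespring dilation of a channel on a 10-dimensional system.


Tracing out the environment in an orthonormal basis {|i>_E} gives Kraus operators K_i = <i|_E U |0>_E.
Number of Kraus operators = dim(H_env) = d_env
= 8

8


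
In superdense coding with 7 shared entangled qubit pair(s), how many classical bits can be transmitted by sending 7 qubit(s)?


Superdense coding allows 2 classical bits per shared entangled pair.
7 pair(s) -> 2 * 7 = 14 classical bits

14


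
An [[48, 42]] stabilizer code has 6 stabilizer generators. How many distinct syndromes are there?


Each stabilizer generator gives a binary (+1 or -1) measurement outcome.
With 6 independent generators:
Total syndromes = 2^6
= 64

64


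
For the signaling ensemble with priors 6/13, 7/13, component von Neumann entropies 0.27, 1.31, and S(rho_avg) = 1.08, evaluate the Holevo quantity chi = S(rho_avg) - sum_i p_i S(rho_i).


chi = S(rho) - sum_i p_i * S(rho_i)
Weighted entropy = 6/13 * 0.27 + 7/13 * 1.31
= 0.8300
chi = 1.08 - 0.8300
= 0.2500

0.2500


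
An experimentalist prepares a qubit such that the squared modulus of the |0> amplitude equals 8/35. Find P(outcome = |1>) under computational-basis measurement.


|alpha|^2 = 8/35 = 0.2286
|beta|^2 = 1 - 8/35 = 27/35 = 0.7714
P(|1>) = |beta|^2 = 0.7714

0.7714


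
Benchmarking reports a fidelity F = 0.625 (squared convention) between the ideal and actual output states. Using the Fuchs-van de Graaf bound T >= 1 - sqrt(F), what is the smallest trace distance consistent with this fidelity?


Fuchs-van de Graaf (squared-fidelity convention): 1 - sqrt(F) <= T <= sqrt(1 - F).
Lower bound: T >= 1 - sqrt(F)
sqrt(F) = sqrt(0.625) = 0.7906
T >= 1 - 0.7906
T >= 0.2094

0.2094


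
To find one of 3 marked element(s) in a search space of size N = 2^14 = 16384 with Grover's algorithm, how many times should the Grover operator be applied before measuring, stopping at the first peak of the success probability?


After j Grover iterations the success probability is P(j) = sin^2((2j+1)*theta), where sin(theta) = sqrt(k/N).
N = 2^14 = 16384, k = 3
sin(theta) = sqrt(k/N) = 0.01353164693
theta = arcsin(sqrt(k/N)) = 0.01353205992 rad
P(j) reaches its first maximum when (2j+1)*theta is as close as possible to pi/2, i.e. j = round(pi/(4*theta) - 1/2).
pi/(4*theta) - 1/2 = 57.5398
(For comparison, the common estimate pi/4 * sqrt(N/k) = 58.0416; the exact maximiser is used here.)
Optimal iterations = 58

58


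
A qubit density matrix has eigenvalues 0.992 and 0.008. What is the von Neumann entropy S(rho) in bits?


S = -p*log2(p) - (1-p)*log2(1-p)
p = 0.9920, 1-p = 0.0080
= -0.9920 * log2(0.9920) - 0.0080 * log2(0.0080)
= -(-0.0115) - (-0.0557)
= 0.0672

0.0672


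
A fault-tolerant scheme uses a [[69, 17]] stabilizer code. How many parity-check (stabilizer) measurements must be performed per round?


For an [[n,k]] stabilizer code:
Number of stabilizer generators = n - k
= 69 - 17
= 52

52


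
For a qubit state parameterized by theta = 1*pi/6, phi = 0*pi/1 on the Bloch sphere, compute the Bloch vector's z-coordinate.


theta = 0.5236, phi = 0.0000
r_z = cos(theta) = 0.8660

0.8660


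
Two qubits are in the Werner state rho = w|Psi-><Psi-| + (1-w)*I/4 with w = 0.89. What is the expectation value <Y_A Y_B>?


|Psi-> = (|01> - |10>)/sqrt(2)
For the pure Bell state, <Y_A Y_B> = -1 (Bell-state Pauli correlator).
The maximally-mixed part I/4 has tr(I/4 * P tensor P) = 0 for any traceless Pauli P.
So <Y_A Y_B>_rho = w * (-1) + (1 - w) * 0
= 0.89 * (-1)
= -0.8900

-0.8900


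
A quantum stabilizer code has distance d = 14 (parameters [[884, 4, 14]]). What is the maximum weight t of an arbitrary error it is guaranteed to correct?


Code parameters: [[884, 4, 14]], distance d = 14.
Number of correctable errors = floor((d-1)/2)
= floor((14 - 1)/2)
= floor(13/2)
= 6

6


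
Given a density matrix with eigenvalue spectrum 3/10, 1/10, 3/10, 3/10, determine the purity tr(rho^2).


tr(rho^2) = sum of eigenvalues squared
= (3/10)^2 + (1/10)^2 + (3/10)^2 + (3/10)^2
= (9 + 1 + 9 + 9) / 100
= 28/100
= 0.2800

0.2800


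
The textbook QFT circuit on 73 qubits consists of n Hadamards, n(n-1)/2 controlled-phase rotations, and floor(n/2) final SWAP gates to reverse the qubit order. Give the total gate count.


Hadamard gates: 73
Controlled rotations: n*(n-1)/2 = 73*72/2 = 2628
SWAP gates: floor(n/2) = floor(73/2) = 36
Total = 73 + 2628 + 36
= 2737

2737


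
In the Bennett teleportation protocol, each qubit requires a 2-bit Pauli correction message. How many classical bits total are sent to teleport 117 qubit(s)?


Quantum teleportation requires 2 classical bits per qubit teleported.
117 qubit(s) -> 2 * 117 = 234 classical bits

234


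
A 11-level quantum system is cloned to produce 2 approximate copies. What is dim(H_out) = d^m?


Output space = H^(tensor 2) where dim(H) = 11
dim = 11^2
= 121

121


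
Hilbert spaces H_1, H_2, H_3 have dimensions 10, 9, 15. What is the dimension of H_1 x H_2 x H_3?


dim(H_1 x H_2 x H_3) = 10 * 9 * 15
= 90 * 15
= 1350

1350


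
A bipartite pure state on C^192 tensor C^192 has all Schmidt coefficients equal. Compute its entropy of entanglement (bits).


For a maximally entangled state in d x d:
S = log2(d) = log2(192)
= 7.5850

7.5850


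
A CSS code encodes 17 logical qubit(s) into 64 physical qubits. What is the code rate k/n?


Code rate R = k/n
= 17/64
= 0.2656

0.2656


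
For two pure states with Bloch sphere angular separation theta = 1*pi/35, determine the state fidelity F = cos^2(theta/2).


For states separated by angle theta on Bloch sphere:
F = cos^2(theta/2)
theta = 1*pi/35 = 0.0898
theta/2 = 0.0449
cos(theta/2) = 0.9990
F = 0.9980

0.9980


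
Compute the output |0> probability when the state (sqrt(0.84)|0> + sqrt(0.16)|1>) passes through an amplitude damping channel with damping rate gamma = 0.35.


For amplitude damping with parameter gamma on state sqrt(a)|0> + sqrt(b)|1>:
alpha^2 = 0.84, beta^2 = 0.16
P(|0>) = alpha^2 + gamma * beta^2
= 0.84 + 0.35 * 0.16
= 0.84 + 0.0560
= 0.8960

0.8960


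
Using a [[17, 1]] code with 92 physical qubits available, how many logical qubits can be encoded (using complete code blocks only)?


Each code block uses 17 physical qubits for 1 logical qubit(s).
Number of complete blocks = floor(92 / 17) = 5
Logical qubits = 5 * 1
= 5

5


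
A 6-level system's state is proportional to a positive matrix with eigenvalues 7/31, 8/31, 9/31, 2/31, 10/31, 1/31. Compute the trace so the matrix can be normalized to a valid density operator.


tr(M) = sum of eigenvalues
= 7/31 + 8/31 + 9/31 + 2/31 + 10/31 + 1/31
= 37/31
= 1.1935

1.1935


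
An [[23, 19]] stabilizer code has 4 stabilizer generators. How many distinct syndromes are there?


Each stabilizer generator gives a binary (+1 or -1) measurement outcome.
With 4 independent generators:
Total syndromes = 2^4
= 16

16


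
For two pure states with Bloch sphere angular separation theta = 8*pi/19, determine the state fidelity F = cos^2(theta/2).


For states separated by angle theta on Bloch sphere:
F = cos^2(theta/2)
theta = 8*pi/19 = 1.3228
theta/2 = 0.6614
cos(theta/2) = 0.7891
F = 0.6227

0.6227


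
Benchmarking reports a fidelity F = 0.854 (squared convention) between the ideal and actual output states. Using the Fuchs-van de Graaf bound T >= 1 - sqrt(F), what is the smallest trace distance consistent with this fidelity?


Fuchs-van de Graaf (squared-fidelity convention): 1 - sqrt(F) <= T <= sqrt(1 - F).
Lower bound: T >= 1 - sqrt(F)
sqrt(F) = sqrt(0.854) = 0.9241
T >= 1 - 0.9241
T >= 0.0759

0.0759


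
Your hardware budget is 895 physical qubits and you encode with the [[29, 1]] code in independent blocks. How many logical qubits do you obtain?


Each code block uses 29 physical qubits for 1 logical qubit(s).
Number of complete blocks = floor(895 / 29) = 30
Logical qubits = 30 * 1
= 30

30


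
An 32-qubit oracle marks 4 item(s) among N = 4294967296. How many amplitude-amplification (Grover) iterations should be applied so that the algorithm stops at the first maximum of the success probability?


After j Grover iterations the success probability is P(j) = sin^2((2j+1)*theta), where sin(theta) = sqrt(k/N).
N = 2^32 = 4294967296, k = 4
sin(theta) = sqrt(k/N) = 3.051757812e-05
theta = arcsin(sqrt(k/N)) = 3.051757813e-05 rad
P(j) reaches its first maximum when (2j+1)*theta is as close as possible to pi/2, i.e. j = round(pi/(4*theta) - 1/2).
pi/(4*theta) - 1/2 = 25735.4270
(For comparison, the common estimate pi/4 * sqrt(N/k) = 25735.9270; the exact maximiser is used here.)
Optimal iterations = 25735

25735


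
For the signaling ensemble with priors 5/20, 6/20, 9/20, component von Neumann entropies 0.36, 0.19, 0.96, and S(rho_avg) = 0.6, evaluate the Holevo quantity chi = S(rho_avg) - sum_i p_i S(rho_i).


chi = S(rho) - sum_i p_i * S(rho_i)
Weighted entropy = 5/20 * 0.36 + 6/20 * 0.19 + 9/20 * 0.96
= 0.5790
chi = 0.6 - 0.5790
= 0.0210

0.0210


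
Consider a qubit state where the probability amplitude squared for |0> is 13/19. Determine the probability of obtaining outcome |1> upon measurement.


|alpha|^2 = 13/19 = 0.6842
|beta|^2 = 1 - 13/19 = 6/19 = 0.3158
P(|1>) = |beta|^2 = 0.3158

0.3158


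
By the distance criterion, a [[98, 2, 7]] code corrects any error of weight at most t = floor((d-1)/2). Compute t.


Code parameters: [[98, 2, 7]], distance d = 7.
Number of correctable errors = floor((d-1)/2)
= floor((7 - 1)/2)
= floor(6/2)
= 3

3


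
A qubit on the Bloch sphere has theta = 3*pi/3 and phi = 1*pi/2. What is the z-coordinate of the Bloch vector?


theta = 3.1416, phi = 1.5708
r_z = cos(theta) = -1.0000

-1.0000


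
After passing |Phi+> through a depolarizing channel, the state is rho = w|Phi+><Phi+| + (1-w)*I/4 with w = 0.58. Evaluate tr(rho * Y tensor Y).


|Phi+> = (|00> + |11>)/sqrt(2)
For the pure Bell state, <Y_A Y_B> = -1 (Bell-state Pauli correlator).
The maximally-mixed part I/4 has tr(I/4 * P tensor P) = 0 for any traceless Pauli P.
So <Y_A Y_B>_rho = w * (-1) + (1 - w) * 0
= 0.58 * (-1)
= -0.5800

-0.5800


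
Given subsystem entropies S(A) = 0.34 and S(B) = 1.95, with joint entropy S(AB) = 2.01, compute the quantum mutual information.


I(A:B) = S(A) + S(B) - S(AB)
= 0.34 + 1.95 - 2.01
= 0.2800

0.2800


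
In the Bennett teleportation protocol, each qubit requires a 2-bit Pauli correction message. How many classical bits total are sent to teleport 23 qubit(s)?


Quantum teleportation requires 2 classical bits per qubit teleported.
23 qubit(s) -> 2 * 23 = 46 classical bits

46


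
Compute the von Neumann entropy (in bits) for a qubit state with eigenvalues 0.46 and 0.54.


S = -p*log2(p) - (1-p)*log2(1-p)
p = 0.4600, 1-p = 0.5400
= -0.4600 * log2(0.4600) - 0.5400 * log2(0.5400)
= -(-0.5153) - (-0.4800)
= 0.9954

0.9954


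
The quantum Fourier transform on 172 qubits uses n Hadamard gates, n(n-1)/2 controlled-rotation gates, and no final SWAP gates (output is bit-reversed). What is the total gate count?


Hadamard gates: 172
Controlled rotations: n*(n-1)/2 = 172*171/2 = 14706
SWAP gates: 0 (omitted)
Total = 172 + 14706
= 14878

14878


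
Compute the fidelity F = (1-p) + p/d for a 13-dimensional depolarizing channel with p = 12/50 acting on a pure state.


F = (1-p) + p/d
= (1 - 0.2400) + 0.2400/13
= 0.7600 + 0.0185
= 0.7785

0.7785


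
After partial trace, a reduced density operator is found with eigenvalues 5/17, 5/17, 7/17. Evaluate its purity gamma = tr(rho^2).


tr(rho^2) = sum of eigenvalues squared
= (5/17)^2 + (5/17)^2 + (7/17)^2
= (25 + 25 + 49) / 289
= 99/289
= 0.3426

0.3426


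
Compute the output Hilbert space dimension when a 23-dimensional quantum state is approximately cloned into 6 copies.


Output space = H^(tensor 6) where dim(H) = 23
dim = 23^6
= 529 (after 2 factors)
= 12167 (after 3 factors)
= 279841 (after 4 factors)
= 6436343 (after 5 factors)
= 148035889 (after 6 factors)
= 148035889

148035889


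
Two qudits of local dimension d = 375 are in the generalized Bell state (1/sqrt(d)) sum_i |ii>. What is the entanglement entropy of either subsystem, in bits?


For a maximally entangled state in d x d:
S = log2(d) = log2(375)
= 8.5507

8.5507


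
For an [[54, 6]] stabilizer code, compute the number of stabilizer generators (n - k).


For an [[n,k]] stabilizer code:
Number of stabilizer generators = n - k
= 54 - 6
= 48

48


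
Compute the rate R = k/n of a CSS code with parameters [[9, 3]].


Code rate R = k/n
= 3/9
= 0.3333

0.3333


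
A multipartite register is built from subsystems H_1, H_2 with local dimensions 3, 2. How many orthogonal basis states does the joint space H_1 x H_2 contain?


dim(H_1 x H_2) = 3 * 2
= 6

6


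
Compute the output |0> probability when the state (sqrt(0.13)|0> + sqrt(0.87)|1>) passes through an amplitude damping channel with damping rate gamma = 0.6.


For amplitude damping with parameter gamma on state sqrt(a)|0> + sqrt(b)|1>:
alpha^2 = 0.13, beta^2 = 0.87
P(|0>) = alpha^2 + gamma * beta^2
= 0.13 + 0.6 * 0.87
= 0.13 + 0.5220
= 0.6520

0.6520


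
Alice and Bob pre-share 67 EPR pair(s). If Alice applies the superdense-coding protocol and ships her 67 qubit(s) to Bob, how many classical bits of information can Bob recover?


Superdense coding allows 2 classical bits per shared entangled pair.
67 pair(s) -> 2 * 67 = 134 classical bits

134


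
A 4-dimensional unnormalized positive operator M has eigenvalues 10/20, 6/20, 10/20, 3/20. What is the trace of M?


tr(M) = sum of eigenvalues
= 10/20 + 6/20 + 10/20 + 3/20
= 29/20
= 1.4500

1.4500
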